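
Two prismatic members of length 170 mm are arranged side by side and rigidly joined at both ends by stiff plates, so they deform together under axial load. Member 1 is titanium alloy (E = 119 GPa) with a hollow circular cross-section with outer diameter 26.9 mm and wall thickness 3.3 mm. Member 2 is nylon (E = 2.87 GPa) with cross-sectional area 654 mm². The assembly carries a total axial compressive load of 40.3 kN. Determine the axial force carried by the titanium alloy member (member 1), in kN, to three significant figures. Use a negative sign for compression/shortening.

A_1 = 244.7 mm².
Equal strain + equilibrium ⇒ each member carries load in proportion to AE: A₁E₁ = 29120000 N, A₂E₂ = 1877000 N, ΣAE = 30990000 N.
F₁ = P·A₁E₁/ΣAE = -40300·29120000/30990000 = -37860 N.

-37.9 kN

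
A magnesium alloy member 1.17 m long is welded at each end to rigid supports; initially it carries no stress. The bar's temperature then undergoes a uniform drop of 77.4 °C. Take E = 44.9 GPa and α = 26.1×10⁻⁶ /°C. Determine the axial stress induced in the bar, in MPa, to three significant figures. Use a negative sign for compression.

90.7 MPa

Free thermal expansion αLΔT = 26.1e-6 · 1170 · -77.4 = -2.364 mm.
The walls impose strain ε = −(-2.364)/1170 = 2.0201e-03; σ = Eε = 44900 · 2.0201e-03 = 90.7 MPa.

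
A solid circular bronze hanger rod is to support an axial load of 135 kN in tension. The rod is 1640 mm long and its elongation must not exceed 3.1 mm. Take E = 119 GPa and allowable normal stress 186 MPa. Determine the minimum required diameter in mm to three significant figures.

30.4 mm

Required area A ≥ P/σ_allow = 135000/186 = 725.8 mm².
For a solid circular section, d ≥ √(4A/π) = 30.4 mm.
Elongation limit: A ≥ PL/(Eδ_allow) = 135000·1640/(119000·3.1) = 600.2 mm² ⇒ d ≥ 27.64 mm.
The stress limit governs.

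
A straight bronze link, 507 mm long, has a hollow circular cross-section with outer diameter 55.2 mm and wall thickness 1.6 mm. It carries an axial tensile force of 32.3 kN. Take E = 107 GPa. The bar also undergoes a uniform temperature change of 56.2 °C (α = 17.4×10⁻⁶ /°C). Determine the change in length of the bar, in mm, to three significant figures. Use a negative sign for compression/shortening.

A = 269.4 mm².
δ_mech = NL/(AE) = 32300·507/(269.4·107000) = 0.5681 mm.
δ_thermal = αLΔT = 17.4e-6·507·56.2 = 0.4958 mm.
δ = δ_mech + δ_thermal = 1.064 mm.

1.06 mm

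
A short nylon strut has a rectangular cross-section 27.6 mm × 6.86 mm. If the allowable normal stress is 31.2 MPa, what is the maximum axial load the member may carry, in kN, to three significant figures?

5.91 kN

A = 189.3 mm².
P_max = σ_allow · A = 31.2 · 189.3 = 5907 N = 5.907 kN.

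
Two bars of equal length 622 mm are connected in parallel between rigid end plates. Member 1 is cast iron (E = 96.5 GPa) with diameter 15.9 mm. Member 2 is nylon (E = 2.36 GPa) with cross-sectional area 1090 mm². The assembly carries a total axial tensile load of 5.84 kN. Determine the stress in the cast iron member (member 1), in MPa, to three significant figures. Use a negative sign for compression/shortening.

25.9 MPa

A_1 = 198.6 mm².
Equal strain + equilibrium ⇒ each member carries load in proportion to AE: A₁E₁ = 19160000 N, A₂E₂ = 2572000 N, ΣAE = 21730000 N.
σ₁ = P·E₁/ΣAE = 5840·96500/21730000 = 25.93 MPa.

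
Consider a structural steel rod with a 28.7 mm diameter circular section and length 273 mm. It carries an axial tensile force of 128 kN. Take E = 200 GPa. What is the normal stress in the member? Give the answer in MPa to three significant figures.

198 MPa

A = 646.9 mm².
σ = N/A = 128000/646.9 = 197.9 MPa.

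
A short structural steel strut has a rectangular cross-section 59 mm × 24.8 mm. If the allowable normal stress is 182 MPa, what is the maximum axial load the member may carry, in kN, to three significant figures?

A = 1463 mm².
P_max = σ_allow · A = 182 · 1463 = 266300 N = 266.3 kN.

266 kN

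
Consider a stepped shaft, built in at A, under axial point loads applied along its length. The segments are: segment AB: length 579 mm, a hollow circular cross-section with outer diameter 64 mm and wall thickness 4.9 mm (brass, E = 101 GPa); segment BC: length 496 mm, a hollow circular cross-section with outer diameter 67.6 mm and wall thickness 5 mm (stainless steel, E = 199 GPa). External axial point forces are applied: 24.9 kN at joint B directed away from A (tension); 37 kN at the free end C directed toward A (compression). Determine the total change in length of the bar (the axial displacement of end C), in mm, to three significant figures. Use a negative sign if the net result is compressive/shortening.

Internal axial forces (sectioning from the free end, tension +): N_BC = -37 kN, N_AB = -12.1 kN.
A_AB = 909.8 mm².
A_BC = 983.3 mm².
δ_AB = -12100·579/(909.8·101000) = -0.07624 mm
δ_BC = -37000·496/(983.3·199000) = -0.09379 mm
δ = Σδ_i = -0.17 mm.

-0.170 mm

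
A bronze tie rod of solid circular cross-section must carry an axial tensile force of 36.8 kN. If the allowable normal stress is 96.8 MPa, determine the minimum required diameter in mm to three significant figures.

22.0 mm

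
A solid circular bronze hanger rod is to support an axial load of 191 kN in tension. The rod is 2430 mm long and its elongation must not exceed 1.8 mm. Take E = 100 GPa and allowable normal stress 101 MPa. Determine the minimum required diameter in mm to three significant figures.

57.3 mm

Required area A ≥ P/σ_allow = 191000/101 = 1891 mm².
For a solid circular section, d ≥ √(4A/π) = 49.07 mm.
Elongation limit: A ≥ PL/(Eδ_allow) = 191000·2430/(100000·1.8) = 2578 mm² ⇒ d ≥ 57.3 mm.
The elongation limit governs.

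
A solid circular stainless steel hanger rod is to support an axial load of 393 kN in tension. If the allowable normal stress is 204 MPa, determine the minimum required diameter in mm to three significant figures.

49.5 mm

Required area A ≥ P/σ_allow = 393000/204 = 1926 mm².
For a solid circular section, d ≥ √(4A/π) = 49.53 mm.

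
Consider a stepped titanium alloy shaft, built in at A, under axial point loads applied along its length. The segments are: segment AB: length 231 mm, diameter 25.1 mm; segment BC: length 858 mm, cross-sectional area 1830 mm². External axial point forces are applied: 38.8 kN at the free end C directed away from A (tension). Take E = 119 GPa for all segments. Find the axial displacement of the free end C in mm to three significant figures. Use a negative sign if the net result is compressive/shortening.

Internal axial forces (sectioning from the free end, tension +): N_BC = 38.8 kN, N_AB = 38.8 kN.
A_AB = 494.8 mm².
δ_AB = 38800·231/(494.8·119000) = 0.1522 mm
δ_BC = 38800·858/(1830·119000) = 0.1529 mm
δ = Σδ_i = 0.3051 mm.

0.305 mm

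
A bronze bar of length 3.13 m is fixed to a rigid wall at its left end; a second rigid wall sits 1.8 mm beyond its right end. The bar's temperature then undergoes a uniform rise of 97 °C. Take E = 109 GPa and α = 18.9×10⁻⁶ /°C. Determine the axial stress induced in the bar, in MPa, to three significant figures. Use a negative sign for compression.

-137 MPa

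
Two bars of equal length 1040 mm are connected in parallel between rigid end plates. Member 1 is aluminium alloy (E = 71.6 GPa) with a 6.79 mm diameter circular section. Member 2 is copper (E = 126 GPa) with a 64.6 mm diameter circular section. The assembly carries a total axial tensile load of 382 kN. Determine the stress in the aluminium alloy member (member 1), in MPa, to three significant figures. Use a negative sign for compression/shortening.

A_1 = 36.21 mm².
A_2 = 3278 mm².
Equal strain + equilibrium ⇒ each member carries load in proportion to AE: A₁E₁ = 2593000 N, A₂E₂ = 413000000 N, ΣAE = 415600000 N.
σ₁ = P·E₁/ΣAE = 382000·71600/415600000 = 65.82 MPa.

65.8 MPa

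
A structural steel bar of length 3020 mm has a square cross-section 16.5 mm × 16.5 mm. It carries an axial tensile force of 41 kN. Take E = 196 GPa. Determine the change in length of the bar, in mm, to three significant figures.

2.32 mm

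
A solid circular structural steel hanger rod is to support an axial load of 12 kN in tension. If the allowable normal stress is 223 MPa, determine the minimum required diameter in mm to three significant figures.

8.28 mm

Required area A ≥ P/σ_allow = 12000/223 = 53.81 mm².
For a solid circular section, d ≥ √(4A/π) = 8.277 mm.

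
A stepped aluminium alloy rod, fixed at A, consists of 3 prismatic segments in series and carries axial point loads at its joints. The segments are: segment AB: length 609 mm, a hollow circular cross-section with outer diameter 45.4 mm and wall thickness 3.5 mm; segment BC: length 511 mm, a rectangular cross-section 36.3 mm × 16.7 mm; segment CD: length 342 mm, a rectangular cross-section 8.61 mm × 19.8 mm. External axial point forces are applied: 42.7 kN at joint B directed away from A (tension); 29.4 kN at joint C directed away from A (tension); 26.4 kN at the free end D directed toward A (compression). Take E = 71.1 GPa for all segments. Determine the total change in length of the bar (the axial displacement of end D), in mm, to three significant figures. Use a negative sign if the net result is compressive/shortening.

Internal axial forces (sectioning from the free end, tension +): N_CD = -26.4 kN, N_BC = 3 kN, N_AB = 45.7 kN.
A_AB = 460.7 mm².
A_BC = 606.2 mm².
A_CD = 170.5 mm².
δ_AB = 45700·609/(460.7·71100) = 0.8496 mm
δ_BC = 3000·511/(606.2·71100) = 0.03557 mm
δ_CD = -26400·342/(170.5·71100) = -0.7449 mm
δ = Σδ_i = 0.1403 mm.

0.140 mm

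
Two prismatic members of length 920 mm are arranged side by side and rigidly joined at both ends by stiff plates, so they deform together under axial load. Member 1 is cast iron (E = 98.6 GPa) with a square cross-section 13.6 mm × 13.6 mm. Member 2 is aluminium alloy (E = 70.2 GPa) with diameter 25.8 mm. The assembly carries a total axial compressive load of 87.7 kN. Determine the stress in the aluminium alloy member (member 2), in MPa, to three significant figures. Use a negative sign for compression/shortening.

-112 MPa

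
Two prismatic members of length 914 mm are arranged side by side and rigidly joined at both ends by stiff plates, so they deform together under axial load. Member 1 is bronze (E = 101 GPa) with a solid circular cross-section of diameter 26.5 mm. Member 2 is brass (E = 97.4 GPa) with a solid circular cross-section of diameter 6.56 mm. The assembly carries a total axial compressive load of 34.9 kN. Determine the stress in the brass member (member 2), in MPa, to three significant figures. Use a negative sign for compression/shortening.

-57.6 MPa

A_1 = 551.5 mm².
A_2 = 33.8 mm².
Equal strain + equilibrium ⇒ each member carries load in proportion to AE: A₁E₁ = 55710000 N, A₂E₂ = 3292000 N, ΣAE = 59000000 N.
σ₂ = P·E₂/ΣAE = -34900·97400/59000000 = -57.62 MPa.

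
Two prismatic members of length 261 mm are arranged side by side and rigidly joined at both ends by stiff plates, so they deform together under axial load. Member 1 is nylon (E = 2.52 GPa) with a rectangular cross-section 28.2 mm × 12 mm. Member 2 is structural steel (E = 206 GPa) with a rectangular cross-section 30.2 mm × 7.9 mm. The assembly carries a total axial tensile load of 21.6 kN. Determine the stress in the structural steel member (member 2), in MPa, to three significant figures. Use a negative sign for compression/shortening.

89.0 MPa

A_1 = 338.4 mm².
A_2 = 238.6 mm².
Equal strain + equilibrium ⇒ each member carries load in proportion to AE: A₁E₁ = 852800 N, A₂E₂ = 49150000 N, ΣAE = 50000000 N.
σ₂ = P·E₂/ΣAE = 21600·206000/50000000 = 88.99 MPa.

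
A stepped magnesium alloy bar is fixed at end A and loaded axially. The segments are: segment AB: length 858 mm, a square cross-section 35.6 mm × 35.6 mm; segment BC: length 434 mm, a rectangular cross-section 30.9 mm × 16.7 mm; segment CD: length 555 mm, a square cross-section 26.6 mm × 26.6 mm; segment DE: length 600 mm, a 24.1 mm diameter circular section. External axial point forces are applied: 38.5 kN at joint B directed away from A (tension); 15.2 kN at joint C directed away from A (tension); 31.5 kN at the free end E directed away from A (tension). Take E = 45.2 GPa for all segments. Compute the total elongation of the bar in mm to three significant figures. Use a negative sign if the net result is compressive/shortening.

3.61 mm

Internal axial forces (sectioning from the free end, tension +): N_DE = 31.5 kN, N_CD = 31.5 kN, N_BC = 46.7 kN, N_AB = 85.2 kN.
A_AB = 1267 mm².
A_BC = 516 mm².
A_CD = 707.6 mm².
A_DE = 456.2 mm².
δ_AB = 85200·858/(1267·45200) = 1.276 mm
δ_BC = 46700·434/(516·45200) = 0.8689 mm
δ_CD = 31500·555/(707.6·45200) = 0.5466 mm
δ_DE = 31500·600/(456.2·45200) = 0.9166 mm
δ = Σδ_i = 3.608 mm.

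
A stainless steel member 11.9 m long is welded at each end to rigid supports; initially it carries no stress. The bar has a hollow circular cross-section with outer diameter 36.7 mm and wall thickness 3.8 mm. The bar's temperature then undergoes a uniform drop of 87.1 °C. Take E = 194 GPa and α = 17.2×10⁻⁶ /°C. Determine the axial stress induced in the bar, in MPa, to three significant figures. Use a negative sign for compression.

291 MPa

Free thermal expansion αLΔT = 17.2e-6 · 11900 · -87.1 = -17.83 mm.
The walls impose strain ε = −(-17.83)/11900 = 1.4981e-03; σ = Eε = 194000 · 1.4981e-03 = 290.6 MPa.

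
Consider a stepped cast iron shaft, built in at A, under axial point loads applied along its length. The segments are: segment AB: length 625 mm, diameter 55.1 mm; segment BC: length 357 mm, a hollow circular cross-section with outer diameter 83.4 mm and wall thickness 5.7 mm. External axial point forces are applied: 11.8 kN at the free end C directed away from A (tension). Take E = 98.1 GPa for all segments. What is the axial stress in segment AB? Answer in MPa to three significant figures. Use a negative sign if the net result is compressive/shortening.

Internal axial forces (sectioning from the free end, tension +): N_BC = 11.8 kN, N_AB = 11.8 kN.
A_AB = 2384 mm².
σ_AB = N_AB/A_AB = 11800/2384 = 4.949 MPa.

4.95 MPa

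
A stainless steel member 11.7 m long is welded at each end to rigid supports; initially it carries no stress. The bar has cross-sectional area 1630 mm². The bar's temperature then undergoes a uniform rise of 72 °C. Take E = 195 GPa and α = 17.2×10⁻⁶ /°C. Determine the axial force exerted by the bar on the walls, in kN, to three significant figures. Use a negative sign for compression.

-394 kN

Free thermal expansion αLΔT = 17.2e-6 · 11700 · 72 = 14.49 mm.
The walls impose strain ε = −(14.49)/11700 = -1.2384e-03; σ = Eε = 195000 · -1.2384e-03 = -241.5 MPa.
Wall reaction R = σ·A = -241.5·1630 = -393600 N = -393.6 kN.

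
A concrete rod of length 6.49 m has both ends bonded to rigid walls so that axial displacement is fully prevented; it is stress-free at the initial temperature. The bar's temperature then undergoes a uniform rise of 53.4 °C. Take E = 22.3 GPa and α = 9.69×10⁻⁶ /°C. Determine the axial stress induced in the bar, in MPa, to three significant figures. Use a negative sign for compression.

-11.5 MPa

Free thermal expansion αLΔT = 9.69e-6 · 6490 · 53.4 = 3.358 mm.
The walls impose strain ε = −(3.358)/6490 = -5.1745e-04; σ = Eε = 22300 · -5.1745e-04 = -11.54 MPa.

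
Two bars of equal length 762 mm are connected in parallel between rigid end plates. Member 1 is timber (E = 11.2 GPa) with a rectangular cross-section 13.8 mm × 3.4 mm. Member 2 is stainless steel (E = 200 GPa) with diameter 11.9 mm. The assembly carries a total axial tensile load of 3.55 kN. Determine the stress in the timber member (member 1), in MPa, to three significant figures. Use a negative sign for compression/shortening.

1.75 MPa

A_1 = 46.92 mm².
A_2 = 111.2 mm².
Equal strain + equilibrium ⇒ each member carries load in proportion to AE: A₁E₁ = 525500 N, A₂E₂ = 22240000 N, ΣAE = 22770000 N.
σ₁ = P·E₁/ΣAE = 3550·11200/22770000 = 1.746 MPa.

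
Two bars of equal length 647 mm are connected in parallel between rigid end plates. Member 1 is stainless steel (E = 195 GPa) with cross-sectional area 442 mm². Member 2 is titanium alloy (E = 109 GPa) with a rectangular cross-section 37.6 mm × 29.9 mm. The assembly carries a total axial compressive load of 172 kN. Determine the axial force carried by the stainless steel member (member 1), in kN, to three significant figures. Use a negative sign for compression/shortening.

-71.0 kN

A_2 = 1124 mm².
Equal strain + equilibrium ⇒ each member carries load in proportion to AE: A₁E₁ = 86190000 N, A₂E₂ = 122500000 N, ΣAE = 208700000 N.
F₁ = P·A₁E₁/ΣAE = -172000·86190000/208700000 = -71020 N.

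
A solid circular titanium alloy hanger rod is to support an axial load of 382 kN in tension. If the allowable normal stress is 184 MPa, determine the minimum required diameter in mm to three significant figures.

51.4 mm

Required area A ≥ P/σ_allow = 382000/184 = 2076 mm².
For a solid circular section, d ≥ √(4A/π) = 51.41 mm.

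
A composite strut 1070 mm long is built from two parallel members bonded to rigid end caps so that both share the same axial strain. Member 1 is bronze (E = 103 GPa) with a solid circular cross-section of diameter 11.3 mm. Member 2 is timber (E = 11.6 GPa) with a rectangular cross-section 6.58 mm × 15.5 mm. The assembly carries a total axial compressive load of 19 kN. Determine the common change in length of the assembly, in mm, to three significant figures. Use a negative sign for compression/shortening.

A_1 = 100.3 mm².
A_2 = 102 mm².
Equal strain + equilibrium ⇒ each member carries load in proportion to AE: A₁E₁ = 10330000 N, A₂E₂ = 1183000 N, ΣAE = 11510000 N.
δ = PL/ΣAE = -19000·1070/11510000 = -1.766 mm.

-1.77 mm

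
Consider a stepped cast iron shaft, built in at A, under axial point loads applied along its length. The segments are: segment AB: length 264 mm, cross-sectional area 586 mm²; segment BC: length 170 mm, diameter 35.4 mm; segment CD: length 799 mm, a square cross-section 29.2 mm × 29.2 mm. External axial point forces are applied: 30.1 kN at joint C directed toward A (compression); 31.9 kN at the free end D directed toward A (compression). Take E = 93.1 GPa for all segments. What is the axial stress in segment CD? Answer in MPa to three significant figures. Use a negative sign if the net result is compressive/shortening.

Internal axial forces (sectioning from the free end, tension +): N_CD = -31.9 kN, N_BC = -62 kN, N_AB = -62 kN.
A_CD = 852.6 mm².
σ_CD = N_CD/A_CD = -31900/852.6 = -37.41 MPa.

-37.4 MPa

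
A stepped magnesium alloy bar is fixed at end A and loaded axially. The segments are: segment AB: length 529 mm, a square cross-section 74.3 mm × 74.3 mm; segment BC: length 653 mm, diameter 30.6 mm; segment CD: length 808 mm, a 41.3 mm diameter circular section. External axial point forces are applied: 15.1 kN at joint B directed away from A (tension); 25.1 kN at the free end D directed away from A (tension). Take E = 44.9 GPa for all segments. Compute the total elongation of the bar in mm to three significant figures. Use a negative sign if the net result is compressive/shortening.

Internal axial forces (sectioning from the free end, tension +): N_CD = 25.1 kN, N_BC = 25.1 kN, N_AB = 40.2 kN.
A_AB = 5520 mm².
A_BC = 735.4 mm².
A_CD = 1340 mm².
δ_AB = 40200·529/(5520·44900) = 0.08579 mm
δ_BC = 25100·653/(735.4·44900) = 0.4964 mm
δ_CD = 25100·808/(1340·44900) = 0.3372 mm
δ = Σδ_i = 0.9193 mm.

0.919 mm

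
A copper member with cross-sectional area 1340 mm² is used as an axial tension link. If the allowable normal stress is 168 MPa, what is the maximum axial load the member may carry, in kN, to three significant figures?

225 kN

P_max = σ_allow · A = 168 · 1340 = 225100 N = 225.1 kN.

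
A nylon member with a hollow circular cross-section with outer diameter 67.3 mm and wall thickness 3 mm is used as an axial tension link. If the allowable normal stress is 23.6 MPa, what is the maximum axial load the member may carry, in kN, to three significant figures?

14.3 kN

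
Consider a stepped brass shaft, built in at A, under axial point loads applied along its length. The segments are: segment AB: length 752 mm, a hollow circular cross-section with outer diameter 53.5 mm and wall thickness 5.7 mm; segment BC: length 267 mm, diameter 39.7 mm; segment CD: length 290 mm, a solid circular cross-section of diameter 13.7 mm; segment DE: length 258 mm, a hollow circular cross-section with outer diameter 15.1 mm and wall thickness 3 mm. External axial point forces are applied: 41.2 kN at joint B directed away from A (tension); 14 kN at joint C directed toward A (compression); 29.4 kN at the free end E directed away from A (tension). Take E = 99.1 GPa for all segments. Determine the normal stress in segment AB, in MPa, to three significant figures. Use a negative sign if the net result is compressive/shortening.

66.1 MPa

Internal axial forces (sectioning from the free end, tension +): N_DE = 29.4 kN, N_CD = 29.4 kN, N_BC = 15.4 kN, N_AB = 56.6 kN.
A_AB = 856 mm².
σ_AB = N_AB/A_AB = 56600/856 = 66.12 MPa.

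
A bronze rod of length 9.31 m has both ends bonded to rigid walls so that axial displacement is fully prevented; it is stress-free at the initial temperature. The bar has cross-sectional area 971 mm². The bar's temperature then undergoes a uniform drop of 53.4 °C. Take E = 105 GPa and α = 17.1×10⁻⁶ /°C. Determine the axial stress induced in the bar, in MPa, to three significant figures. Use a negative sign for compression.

Free thermal expansion αLΔT = 17.1e-6 · 9310 · -53.4 = -8.501 mm.
The walls impose strain ε = −(-8.501)/9310 = 9.1314e-04; σ = Eε = 105000 · 9.1314e-04 = 95.88 MPa.

95.9 MPa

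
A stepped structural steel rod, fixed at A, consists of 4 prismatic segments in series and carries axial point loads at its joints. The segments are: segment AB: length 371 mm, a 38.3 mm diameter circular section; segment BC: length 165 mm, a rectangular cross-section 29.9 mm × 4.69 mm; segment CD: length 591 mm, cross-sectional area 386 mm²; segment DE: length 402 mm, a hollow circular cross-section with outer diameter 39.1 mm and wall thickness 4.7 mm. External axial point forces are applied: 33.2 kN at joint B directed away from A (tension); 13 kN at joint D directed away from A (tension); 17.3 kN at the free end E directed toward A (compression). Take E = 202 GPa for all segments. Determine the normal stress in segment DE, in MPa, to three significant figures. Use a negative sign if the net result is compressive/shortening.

Internal axial forces (sectioning from the free end, tension +): N_DE = -17.3 kN, N_CD = -4.3 kN, N_BC = -4.3 kN, N_AB = 28.9 kN.
A_DE = 507.9 mm².
σ_DE = N_DE/A_DE = -17300/507.9 = -34.06 MPa.

-34.1 MPa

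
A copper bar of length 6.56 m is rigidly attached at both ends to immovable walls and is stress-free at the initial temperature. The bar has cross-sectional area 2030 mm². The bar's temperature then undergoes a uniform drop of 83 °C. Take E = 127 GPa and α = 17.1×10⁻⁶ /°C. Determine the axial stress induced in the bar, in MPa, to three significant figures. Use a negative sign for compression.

Free thermal expansion αLΔT = 17.1e-6 · 6560 · -83 = -9.311 mm.
The walls impose strain ε = −(-9.311)/6560 = 1.4193e-03; σ = Eε = 127000 · 1.4193e-03 = 180.3 MPa.

180 MPa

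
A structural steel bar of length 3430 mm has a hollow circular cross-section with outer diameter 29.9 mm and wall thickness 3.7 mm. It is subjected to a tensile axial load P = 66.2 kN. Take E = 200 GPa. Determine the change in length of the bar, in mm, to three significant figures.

3.73 mm

A = 304.5 mm².
δ_mech = NL/(AE) = 66200·3430/(304.5·200000) = 3.728 mm.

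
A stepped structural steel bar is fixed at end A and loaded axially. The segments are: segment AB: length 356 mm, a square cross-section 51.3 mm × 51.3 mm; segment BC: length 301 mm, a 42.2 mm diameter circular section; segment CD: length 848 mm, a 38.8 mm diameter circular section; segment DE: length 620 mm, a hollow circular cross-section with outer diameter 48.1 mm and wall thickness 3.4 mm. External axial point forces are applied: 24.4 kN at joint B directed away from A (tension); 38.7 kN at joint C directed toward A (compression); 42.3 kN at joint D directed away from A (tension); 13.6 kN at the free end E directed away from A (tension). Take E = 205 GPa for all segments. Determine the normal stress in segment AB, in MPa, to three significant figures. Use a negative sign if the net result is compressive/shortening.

Internal axial forces (sectioning from the free end, tension +): N_DE = 13.6 kN, N_CD = 55.9 kN, N_BC = 17.2 kN, N_AB = 41.6 kN.
A_AB = 2632 mm².
σ_AB = N_AB/A_AB = 41600/2632 = 15.81 MPa.

15.8 MPa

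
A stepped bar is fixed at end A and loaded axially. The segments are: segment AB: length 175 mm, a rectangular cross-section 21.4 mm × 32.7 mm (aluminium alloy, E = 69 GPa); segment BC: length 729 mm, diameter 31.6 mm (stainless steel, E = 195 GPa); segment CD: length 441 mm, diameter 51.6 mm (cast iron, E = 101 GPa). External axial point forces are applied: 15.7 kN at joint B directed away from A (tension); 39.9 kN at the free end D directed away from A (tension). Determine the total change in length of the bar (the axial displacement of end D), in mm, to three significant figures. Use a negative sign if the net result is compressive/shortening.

Internal axial forces (sectioning from the free end, tension +): N_CD = 39.9 kN, N_BC = 39.9 kN, N_AB = 55.6 kN.
A_AB = 699.8 mm².
A_BC = 784.3 mm².
A_CD = 2091 mm².
δ_AB = 55600·175/(699.8·69000) = 0.2015 mm
δ_BC = 39900·729/(784.3·195000) = 0.1902 mm
δ_CD = 39900·441/(2091·101000) = 0.08331 mm
δ = Σδ_i = 0.475 mm.

0.475 mm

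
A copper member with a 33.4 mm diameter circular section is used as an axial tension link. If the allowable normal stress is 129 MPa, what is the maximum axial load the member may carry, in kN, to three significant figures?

113 kN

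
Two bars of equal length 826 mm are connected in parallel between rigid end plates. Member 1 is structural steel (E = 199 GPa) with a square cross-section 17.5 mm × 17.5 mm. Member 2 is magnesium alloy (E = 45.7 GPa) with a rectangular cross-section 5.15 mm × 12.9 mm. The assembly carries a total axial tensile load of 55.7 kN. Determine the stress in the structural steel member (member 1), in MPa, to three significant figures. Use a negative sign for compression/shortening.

173 MPa

A_1 = 306.2 mm².
A_2 = 66.44 mm².
Equal strain + equilibrium ⇒ each member carries load in proportion to AE: A₁E₁ = 60940000 N, A₂E₂ = 3036000 N, ΣAE = 63980000 N.
σ₁ = P·E₁/ΣAE = 55700·199000/63980000 = 173.2 MPa.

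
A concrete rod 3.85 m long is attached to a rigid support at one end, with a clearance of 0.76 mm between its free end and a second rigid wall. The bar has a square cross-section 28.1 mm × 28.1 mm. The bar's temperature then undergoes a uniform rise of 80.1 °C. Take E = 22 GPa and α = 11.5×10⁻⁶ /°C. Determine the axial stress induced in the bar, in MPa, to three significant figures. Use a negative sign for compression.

-15.9 MPa

Free thermal expansion αLΔT = 11.5e-6 · 3850 · 80.1 = 3.546 mm.
The walls engage after the gap closes; constrained expansion = 3.546 − 0.76 = 2.786 mm.
The walls impose strain ε = −(2.786)/3850 = -7.2375e-04; σ = Eε = 22000 · -7.2375e-04 = -15.92 MPa.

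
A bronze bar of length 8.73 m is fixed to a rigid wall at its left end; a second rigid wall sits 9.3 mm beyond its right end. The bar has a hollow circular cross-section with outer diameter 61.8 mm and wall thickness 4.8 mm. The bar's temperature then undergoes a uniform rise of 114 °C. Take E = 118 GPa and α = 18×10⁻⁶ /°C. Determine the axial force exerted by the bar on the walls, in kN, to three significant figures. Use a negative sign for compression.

-100 kN

Free thermal expansion αLΔT = 18e-6 · 8730 · 114 = 17.91 mm.
The walls engage after the gap closes; constrained expansion = 17.91 − 9.3 = 8.614 mm.
The walls impose strain ε = −(8.614)/8730 = -9.8671e-04; σ = Eε = 118000 · -9.8671e-04 = -116.4 MPa.
Wall reaction R = σ·A = -116.4·859.5 = -100100 N = -100.1 kN.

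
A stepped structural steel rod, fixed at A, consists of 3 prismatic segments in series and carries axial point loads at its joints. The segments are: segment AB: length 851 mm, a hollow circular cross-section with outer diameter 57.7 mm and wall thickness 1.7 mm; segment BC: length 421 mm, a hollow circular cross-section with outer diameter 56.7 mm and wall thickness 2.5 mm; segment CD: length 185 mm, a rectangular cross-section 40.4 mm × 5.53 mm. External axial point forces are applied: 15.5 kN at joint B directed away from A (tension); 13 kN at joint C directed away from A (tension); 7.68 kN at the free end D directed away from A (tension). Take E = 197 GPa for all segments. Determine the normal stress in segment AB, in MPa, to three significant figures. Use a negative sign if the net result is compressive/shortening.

121 MPa

Internal axial forces (sectioning from the free end, tension +): N_CD = 7.68 kN, N_BC = 20.68 kN, N_AB = 36.18 kN.
A_AB = 299.1 mm².
σ_AB = N_AB/A_AB = 36180/299.1 = 121 MPa.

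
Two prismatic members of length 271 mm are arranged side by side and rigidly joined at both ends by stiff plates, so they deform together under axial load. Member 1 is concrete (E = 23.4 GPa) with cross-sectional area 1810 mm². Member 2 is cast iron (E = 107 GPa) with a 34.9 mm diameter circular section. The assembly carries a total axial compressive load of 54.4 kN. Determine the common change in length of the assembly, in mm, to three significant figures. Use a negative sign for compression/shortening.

-0.102 mm

A_2 = 956.6 mm².
Equal strain + equilibrium ⇒ each member carries load in proportion to AE: A₁E₁ = 42350000 N, A₂E₂ = 102400000 N, ΣAE = 144700000 N.
δ = PL/ΣAE = -54400·271/144700000 = -0.1019 mm.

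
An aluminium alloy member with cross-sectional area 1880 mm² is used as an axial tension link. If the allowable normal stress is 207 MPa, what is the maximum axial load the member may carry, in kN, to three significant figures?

389 kN

P_max = σ_allow · A = 207 · 1880 = 389200 N = 389.2 kN.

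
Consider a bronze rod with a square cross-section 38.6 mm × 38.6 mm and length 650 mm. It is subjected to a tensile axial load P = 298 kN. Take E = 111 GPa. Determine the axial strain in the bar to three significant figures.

0.00180

A = 1490 mm².
σ = N/A = 200 MPa; ε = σ/E = 200/111000 = 1.802e-03.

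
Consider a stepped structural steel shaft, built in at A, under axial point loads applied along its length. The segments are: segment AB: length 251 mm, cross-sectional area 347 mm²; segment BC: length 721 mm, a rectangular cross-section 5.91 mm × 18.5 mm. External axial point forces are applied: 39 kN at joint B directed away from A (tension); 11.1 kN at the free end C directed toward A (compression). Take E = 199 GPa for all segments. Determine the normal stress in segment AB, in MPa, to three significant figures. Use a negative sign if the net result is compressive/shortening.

Internal axial forces (sectioning from the free end, tension +): N_BC = -11.1 kN, N_AB = 27.9 kN.
σ_AB = N_AB/A_AB = 27900/347 = 80.4 MPa.

80.4 MPa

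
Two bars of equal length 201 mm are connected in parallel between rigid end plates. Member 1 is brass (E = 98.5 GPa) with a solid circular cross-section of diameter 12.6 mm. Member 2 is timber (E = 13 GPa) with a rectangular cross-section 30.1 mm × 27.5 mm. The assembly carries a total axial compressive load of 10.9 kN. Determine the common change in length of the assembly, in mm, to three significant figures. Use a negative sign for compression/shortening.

-0.0951 mm

A_1 = 124.7 mm².
A_2 = 827.8 mm².
Equal strain + equilibrium ⇒ each member carries load in proportion to AE: A₁E₁ = 12280000 N, A₂E₂ = 10760000 N, ΣAE = 23040000 N.
δ = PL/ΣAE = -10900·201/23040000 = -0.09508 mm.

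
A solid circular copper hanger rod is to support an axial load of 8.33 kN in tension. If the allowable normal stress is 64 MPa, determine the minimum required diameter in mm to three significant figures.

Required area A ≥ P/σ_allow = 8330/64 = 130.2 mm².
For a solid circular section, d ≥ √(4A/π) = 12.87 mm.

12.9 mm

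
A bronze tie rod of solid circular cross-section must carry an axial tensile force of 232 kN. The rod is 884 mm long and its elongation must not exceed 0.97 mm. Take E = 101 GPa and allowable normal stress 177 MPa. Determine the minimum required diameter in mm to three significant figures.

Required area A ≥ P/σ_allow = 232000/177 = 1311 mm².
For a solid circular section, d ≥ √(4A/π) = 40.85 mm.
Elongation limit: A ≥ PL/(Eδ_allow) = 232000·884/(101000·0.97) = 2093 mm² ⇒ d ≥ 51.63 mm.
The elongation limit governs.

51.6 mm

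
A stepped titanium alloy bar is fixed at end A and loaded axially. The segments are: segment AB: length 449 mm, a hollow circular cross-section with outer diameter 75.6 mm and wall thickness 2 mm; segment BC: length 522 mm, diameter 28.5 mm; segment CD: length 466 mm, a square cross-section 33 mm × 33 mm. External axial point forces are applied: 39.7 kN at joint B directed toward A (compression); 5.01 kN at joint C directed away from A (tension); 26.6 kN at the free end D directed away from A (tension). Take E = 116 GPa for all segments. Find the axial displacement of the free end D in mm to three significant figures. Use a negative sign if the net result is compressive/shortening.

0.253 mm

Internal axial forces (sectioning from the free end, tension +): N_CD = 26.6 kN, N_BC = 31.61 kN, N_AB = -8.09 kN.
A_AB = 462.4 mm².
A_BC = 637.9 mm².
A_CD = 1089 mm².
δ_AB = -8090·449/(462.4·116000) = -0.06771 mm
δ_BC = 31610·522/(637.9·116000) = 0.223 mm
δ_CD = 26600·466/(1089·116000) = 0.09813 mm
δ = Σδ_i = 0.2534 mm.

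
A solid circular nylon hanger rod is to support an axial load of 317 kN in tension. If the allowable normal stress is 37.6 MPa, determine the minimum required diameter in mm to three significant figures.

104 mm

Required area A ≥ P/σ_allow = 317000/37.6 = 8431 mm².
For a solid circular section, d ≥ √(4A/π) = 103.6 mm.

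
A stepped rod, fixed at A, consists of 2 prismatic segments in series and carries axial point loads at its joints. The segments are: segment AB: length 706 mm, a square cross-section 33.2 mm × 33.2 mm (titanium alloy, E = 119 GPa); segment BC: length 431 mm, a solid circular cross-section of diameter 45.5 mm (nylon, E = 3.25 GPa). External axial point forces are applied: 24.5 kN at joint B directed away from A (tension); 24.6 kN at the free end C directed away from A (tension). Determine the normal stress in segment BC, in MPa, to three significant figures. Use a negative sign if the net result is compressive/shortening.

Internal axial forces (sectioning from the free end, tension +): N_BC = 24.6 kN, N_AB = 49.1 kN.
A_BC = 1626 mm².
σ_BC = N_BC/A_BC = 24600/1626 = 15.13 MPa.

15.1 MPa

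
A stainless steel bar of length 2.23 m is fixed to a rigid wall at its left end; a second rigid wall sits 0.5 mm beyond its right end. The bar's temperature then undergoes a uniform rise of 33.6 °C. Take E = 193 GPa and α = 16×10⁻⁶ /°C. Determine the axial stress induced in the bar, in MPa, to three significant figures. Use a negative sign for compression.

-60.5 MPa

Free thermal expansion αLΔT = 16e-6 · 2230 · 33.6 = 1.199 mm.
The walls engage after the gap closes; constrained expansion = 1.199 − 0.5 = 0.6988 mm.
The walls impose strain ε = −(0.6988)/2230 = -3.1338e-04; σ = Eε = 193000 · -3.1338e-04 = -60.48 MPa.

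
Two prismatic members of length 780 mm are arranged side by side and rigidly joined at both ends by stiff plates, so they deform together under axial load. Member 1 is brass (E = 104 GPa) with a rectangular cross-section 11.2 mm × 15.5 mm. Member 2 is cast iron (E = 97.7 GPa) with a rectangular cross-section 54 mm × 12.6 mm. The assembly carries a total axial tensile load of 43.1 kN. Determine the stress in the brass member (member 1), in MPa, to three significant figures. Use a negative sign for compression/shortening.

53.0 MPa

A_1 = 173.6 mm².
A_2 = 680.4 mm².
Equal strain + equilibrium ⇒ each member carries load in proportion to AE: A₁E₁ = 18050000 N, A₂E₂ = 66480000 N, ΣAE = 84530000 N.
σ₁ = P·E₁/ΣAE = 43100·104000/84530000 = 53.03 MPa.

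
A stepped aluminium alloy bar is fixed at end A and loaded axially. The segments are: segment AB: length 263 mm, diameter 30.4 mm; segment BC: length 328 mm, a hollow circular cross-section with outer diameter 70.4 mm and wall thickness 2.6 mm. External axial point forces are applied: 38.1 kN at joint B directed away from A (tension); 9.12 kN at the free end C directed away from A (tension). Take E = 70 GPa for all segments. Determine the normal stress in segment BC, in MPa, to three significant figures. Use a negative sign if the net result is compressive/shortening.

16.5 MPa

Internal axial forces (sectioning from the free end, tension +): N_BC = 9.12 kN, N_AB = 47.22 kN.
A_BC = 553.8 mm².
σ_BC = N_BC/A_BC = 9120/553.8 = 16.47 MPa.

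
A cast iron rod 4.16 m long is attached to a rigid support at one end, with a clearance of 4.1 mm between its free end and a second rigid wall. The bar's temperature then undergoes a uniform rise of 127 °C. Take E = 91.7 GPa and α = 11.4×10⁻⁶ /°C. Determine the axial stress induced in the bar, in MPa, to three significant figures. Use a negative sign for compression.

Free thermal expansion αLΔT = 11.4e-6 · 4160 · 127 = 6.023 mm.
The walls engage after the gap closes; constrained expansion = 6.023 − 4.1 = 1.923 mm.
The walls impose strain ε = −(1.923)/4160 = -4.6222e-04; σ = Eε = 91700 · -4.6222e-04 = -42.39 MPa.

-42.4 MPa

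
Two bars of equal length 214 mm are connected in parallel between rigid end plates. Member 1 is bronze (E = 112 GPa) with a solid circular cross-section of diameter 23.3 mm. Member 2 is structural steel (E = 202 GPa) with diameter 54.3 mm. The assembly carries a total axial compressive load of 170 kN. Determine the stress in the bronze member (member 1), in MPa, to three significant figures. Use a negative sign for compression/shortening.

-36.9 MPa

A_1 = 426.4 mm².
A_2 = 2316 mm².
Equal strain + equilibrium ⇒ each member carries load in proportion to AE: A₁E₁ = 47760000 N, A₂E₂ = 467800000 N, ΣAE = 515500000 N.
σ₁ = P·E₁/ΣAE = -170000·112000/515500000 = -36.93 MPa.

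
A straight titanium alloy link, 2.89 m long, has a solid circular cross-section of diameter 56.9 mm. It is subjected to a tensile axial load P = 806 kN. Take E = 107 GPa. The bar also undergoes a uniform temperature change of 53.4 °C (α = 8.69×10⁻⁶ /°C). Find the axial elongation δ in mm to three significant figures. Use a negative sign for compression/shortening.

A = 2543 mm².
δ_mech = NL/(AE) = 806000·2890/(2543·107000) = 8.561 mm.
δ_thermal = αLΔT = 8.69e-6·2890·53.4 = 1.341 mm.
δ = δ_mech + δ_thermal = 9.902 mm.

9.90 mm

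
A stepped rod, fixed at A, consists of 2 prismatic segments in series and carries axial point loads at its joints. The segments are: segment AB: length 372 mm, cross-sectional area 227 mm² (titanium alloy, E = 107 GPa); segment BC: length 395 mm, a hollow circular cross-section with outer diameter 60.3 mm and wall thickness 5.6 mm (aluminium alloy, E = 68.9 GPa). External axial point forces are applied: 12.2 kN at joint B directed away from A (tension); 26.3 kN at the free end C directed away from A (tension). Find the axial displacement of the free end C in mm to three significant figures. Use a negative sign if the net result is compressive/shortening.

0.746 mm

Internal axial forces (sectioning from the free end, tension +): N_BC = 26.3 kN, N_AB = 38.5 kN.
A_BC = 962.3 mm².
δ_AB = 38500·372/(227·107000) = 0.5896 mm
δ_BC = 26300·395/(962.3·68900) = 0.1567 mm
δ = Σδ_i = 0.7463 mm.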